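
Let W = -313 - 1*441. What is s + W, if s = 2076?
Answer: 1322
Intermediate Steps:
W = -754 (W = -313 - 441 = -754)
s + W = 2076 - 754 = 1322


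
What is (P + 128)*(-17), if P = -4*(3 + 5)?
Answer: -1632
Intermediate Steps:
P = -32 (P = -4*8 = -32)
(P + 128)*(-17) = (-32 + 128)*(-17) = 96*(-17) = -1632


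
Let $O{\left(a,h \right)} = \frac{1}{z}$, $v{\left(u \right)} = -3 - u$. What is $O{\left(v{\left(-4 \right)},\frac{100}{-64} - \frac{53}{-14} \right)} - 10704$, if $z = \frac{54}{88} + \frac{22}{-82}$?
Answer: $- \frac{6666788}{623} \approx -10701.0$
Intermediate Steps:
$z = \frac{623}{1804}$ ($z = 54 \cdot \frac{1}{88} + 22 \left(- \frac{1}{82}\right) = \frac{27}{44} - \frac{11}{41} = \frac{623}{1804} \approx 0.34534$)
$O{\left(a,h \right)} = \frac{1804}{623}$ ($O{\left(a,h \right)} = \frac{1}{\frac{623}{1804}} = \frac{1804}{623}$)
$O{\left(v{\left(-4 \right)},\frac{100}{-64} - \frac{53}{-14} \right)} - 10704 = \frac{1804}{623} - 10704 = - \frac{6666788}{623}$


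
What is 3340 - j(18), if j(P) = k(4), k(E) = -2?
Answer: 3342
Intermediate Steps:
j(P) = -2
3340 - j(18) = 3340 - 1*(-2) = 3340 + 2 = 3342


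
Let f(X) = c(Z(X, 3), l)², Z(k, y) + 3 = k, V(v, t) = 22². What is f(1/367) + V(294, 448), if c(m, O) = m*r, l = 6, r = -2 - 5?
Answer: 124479476/134689 ≈ 924.20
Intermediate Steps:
V(v, t) = 484
r = -7
Z(k, y) = -3 + k
c(m, O) = -7*m (c(m, O) = m*(-7) = -7*m)
f(X) = (21 - 7*X)² (f(X) = (-7*(-3 + X))² = (21 - 7*X)²)
f(1/367) + V(294, 448) = 49*(3 - 1/367)² + 484 = 49*(1100/367)² + 484 = 49*(1210000/134689) + 484 = 59290000/134689 + 484 = 124479476/134689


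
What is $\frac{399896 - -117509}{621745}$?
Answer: $\frac{103481}{124349} \approx 0.83218$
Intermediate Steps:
$\frac{399896 - -117509}{621745} = \left(399896 + 117509\right) \frac{1}{621745} = 517405 \cdot \frac{1}{621745} = \frac{103481}{124349}$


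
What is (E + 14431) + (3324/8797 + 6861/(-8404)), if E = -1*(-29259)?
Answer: 3229968754399/73929988 ≈ 43690.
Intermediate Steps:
E = 29259
(E + 14431) + (3324/8797 + 6861/(-8404)) = (29259 + 14431) + (3324/8797 + 6861/(-8404)) = 43690 + (3324*(1/8797) + 6861*(-1/8404)) = 43690 + (3324/8797 - 6861/8404) = 43690 - 32421321/73929988 = 3229968754399/73929988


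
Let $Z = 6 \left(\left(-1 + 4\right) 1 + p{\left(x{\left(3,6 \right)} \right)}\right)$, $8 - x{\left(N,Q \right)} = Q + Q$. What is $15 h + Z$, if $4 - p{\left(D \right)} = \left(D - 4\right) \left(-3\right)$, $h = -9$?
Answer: $-237$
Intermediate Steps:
$x{\left(N,Q \right)} = 8 - 2 Q$ ($x{\left(N,Q \right)} = 8 - \left(Q + Q\right) = 8 - 2 Q$)
$p{\left(D \right)} = -8 + 3 D$ ($p{\left(D \right)} = 4 - \left(D - 4\right) \left(-3\right) = 4 - \left(-4 + D\right) \left(-3\right) = 4 - \left(12 - 3 D\right) = 4 + \left(-12 + 3 D\right) = -8 + 3 D$)
$Z = -102$ ($Z = 6 \left(\left(-1 + 4\right) 1 + \left(-8 + 3 \left(8 - 12\right)\right)\right) = 6 \left(3 \cdot 1 + \left(-8 + 3 \left(8 - 12\right)\right)\right) = 6 \left(3 + \left(-8 + 3 \left(-4\right)\right)\right) = 6 \left(3 - 20\right) = 6 \left(-17\right) = -102$)
$15 h + Z = 15 \left(-9\right) - 102 = -135 - 102 = -237$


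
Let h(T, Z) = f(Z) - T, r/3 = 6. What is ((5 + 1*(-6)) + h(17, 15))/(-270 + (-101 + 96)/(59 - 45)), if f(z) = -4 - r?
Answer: 112/757 ≈ 0.14795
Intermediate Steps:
r = 18 (r = 3*6 = 18)
f(z) = -22 (f(z) = -4 - 1*18 = -4 - 18 = -22)
h(T, Z) = -22 - T
((5 + 1*(-6)) + h(17, 15))/(-270 + (-101 + 96)/(59 - 45)) = ((5 + 1*(-6)) + (-22 - 1*17))/(-270 + (-101 + 96)/(59 - 45)) = ((5 - 6) + (-22 - 17))/(-270 - 5/14) = (-1 - 39)/(-270 - 5*1/14) = -40/(-270 - 5/14) = -40/(-3785/14) = -40*(-14/3785) = 112/757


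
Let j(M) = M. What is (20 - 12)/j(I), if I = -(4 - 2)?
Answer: -4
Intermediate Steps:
I = -2 (I = -1*2 = -2)
(20 - 12)/j(I) = (20 - 12)/(-2) = -½*8 = -4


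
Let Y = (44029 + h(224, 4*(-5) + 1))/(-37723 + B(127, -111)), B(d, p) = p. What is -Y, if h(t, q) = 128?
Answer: 44157/37834 ≈ 1.1671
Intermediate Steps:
Y = -44157/37834 (Y = (44029 + 128)/(-37723 - 111) = 44157/(-37834) = 44157*(-1/37834) = -44157/37834 ≈ -1.1671)
-Y = -1*(-44157/37834) = 44157/37834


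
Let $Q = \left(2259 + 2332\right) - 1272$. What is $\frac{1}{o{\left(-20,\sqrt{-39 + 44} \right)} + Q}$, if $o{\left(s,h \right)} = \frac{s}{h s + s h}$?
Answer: $\frac{66380}{220315219} - \frac{2 \sqrt{5}}{220315219} \approx 0.00030128$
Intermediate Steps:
$Q = 3319$ ($Q = 4591 - 1272 = 3319$)
$o{\left(s,h \right)} = \frac{1}{2 h}$ ($o{\left(s,h \right)} = \frac{s}{h s + h s} = \frac{s}{2 h s} = s \frac{1}{2 h s} = \frac{1}{2 h}$)
$\frac{1}{o{\left(-20,\sqrt{-39 + 44} \right)} + Q} = \frac{1}{\frac{1}{2 \sqrt{-39 + 44}} + 3319} = \frac{1}{\frac{1}{2 \sqrt{5}} + 3319} = \frac{1}{\frac{\frac{1}{5} \sqrt{5}}{2} + 3319} = \frac{1}{\frac{\sqrt{5}}{10} + 3319} = \frac{1}{3319 + \frac{\sqrt{5}}{10}}$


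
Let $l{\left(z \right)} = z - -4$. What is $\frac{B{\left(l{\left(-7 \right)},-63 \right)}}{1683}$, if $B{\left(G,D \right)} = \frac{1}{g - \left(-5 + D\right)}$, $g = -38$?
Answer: $\frac{1}{50490} \approx 1.9806 \cdot 10^{-5}$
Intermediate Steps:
$l{\left(z \right)} = 4 + z$ ($l{\left(z \right)} = z + 4 = 4 + z$)
$B{\left(G,D \right)} = \frac{1}{-33 - D}$ ($B{\left(G,D \right)} = \frac{1}{-38 - \left(-5 + D\right)} = \frac{1}{-33 - D}$)
$\frac{B{\left(l{\left(-7 \right)},-63 \right)}}{1683} = \frac{\left(-1\right) \frac{1}{33 - 63}}{1683} = - \frac{1}{-30} \cdot \frac{1}{1683} = \left(-1\right) \left(- \frac{1}{30}\right) \frac{1}{1683} = \frac{1}{30} \cdot \frac{1}{1683} = \frac{1}{50490}$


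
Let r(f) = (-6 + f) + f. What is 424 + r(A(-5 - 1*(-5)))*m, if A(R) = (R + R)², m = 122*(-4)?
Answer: 3352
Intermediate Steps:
m = -488
A(R) = 4*R² (A(R) = (2*R)² = 4*R²)
r(f) = -6 + 2*f
424 + r(A(-5 - 1*(-5)))*m = 424 + (-6 + 2*(4*(-5 - 1*(-5))²))*(-488) = 424 + (-6 + 2*(4*(-5 + 5)²))*(-488) = 424 + (-6 + 2*(4*0²))*(-488) = 424 + (-6 + 2*(4*0))*(-488) = 424 + (-6 + 2*0)*(-488) = 424 + (-6 + 0)*(-488) = 424 - 6*(-488) = 424 + 2928 = 3352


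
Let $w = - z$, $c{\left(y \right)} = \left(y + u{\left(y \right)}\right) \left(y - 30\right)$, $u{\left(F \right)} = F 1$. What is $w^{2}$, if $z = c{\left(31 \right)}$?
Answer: $3844$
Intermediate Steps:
$u{\left(F \right)} = F$
$c{\left(y \right)} = 2 y \left(-30 + y\right)$ ($c{\left(y \right)} = \left(y + y\right) \left(y - 30\right) = 2 y \left(-30 + y\right)$)
$z = 62$ ($z = 2 \cdot 31 \left(-30 + 31\right) = 2 \cdot 31 \cdot 1 = 62$)
$w = -62$ ($w = \left(-1\right) 62 = -62$)
$w^{2} = \left(-62\right)^{2} = 3844$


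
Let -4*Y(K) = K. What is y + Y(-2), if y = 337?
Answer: 675/2 ≈ 337.50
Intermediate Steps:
Y(K) = -K/4
y + Y(-2) = 337 - ¼*(-2) = 337 + ½ = 675/2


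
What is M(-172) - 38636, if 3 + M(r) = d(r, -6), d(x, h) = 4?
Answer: -38635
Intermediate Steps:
M(r) = 1 (M(r) = -3 + 4 = 1)
M(-172) - 38636 = 1 - 38636 = -38635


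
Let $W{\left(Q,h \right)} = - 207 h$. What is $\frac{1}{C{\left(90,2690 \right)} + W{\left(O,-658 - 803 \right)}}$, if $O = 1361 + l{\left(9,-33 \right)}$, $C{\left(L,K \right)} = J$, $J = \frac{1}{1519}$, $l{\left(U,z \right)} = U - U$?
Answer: $\frac{1519}{459386614} \approx 3.3066 \cdot 10^{-6}$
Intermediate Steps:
$l{\left(U,z \right)} = 0$
$J = \frac{1}{1519} \approx 0.00065833$
$C{\left(L,K \right)} = \frac{1}{1519}$
$O = 1361$ ($O = 1361 + 0 = 1361$)
$\frac{1}{C{\left(90,2690 \right)} + W{\left(O,-658 - 803 \right)}} = \frac{1}{\frac{1}{1519} - 207 \left(-658 - 803\right)} = \frac{1}{\frac{1}{1519} - -302427} = \frac{1}{\frac{1}{1519} + 302427} = \frac{1}{\frac{459386614}{1519}} = \frac{1519}{459386614}$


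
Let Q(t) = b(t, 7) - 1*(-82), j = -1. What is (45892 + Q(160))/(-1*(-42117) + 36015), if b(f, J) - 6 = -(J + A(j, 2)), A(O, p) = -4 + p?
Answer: 15325/26044 ≈ 0.58843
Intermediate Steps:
b(f, J) = 8 - J (b(f, J) = 6 - (J + (-4 + 2)) = 6 - (J - 2) = 6 - (-2 + J) = 6 + (2 - J) = 8 - J)
Q(t) = 83 (Q(t) = (8 - 1*7) - 1*(-82) = (8 - 7) + 82 = 1 + 82 = 83)
(45892 + Q(160))/(-1*(-42117) + 36015) = (45892 + 83)/(-1*(-42117) + 36015) = 45975/(42117 + 36015) = 45975/78132 = 45975*(1/78132) = 15325/26044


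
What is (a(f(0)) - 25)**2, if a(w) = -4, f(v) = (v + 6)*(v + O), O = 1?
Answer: 841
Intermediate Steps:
f(v) = (1 + v)*(6 + v) (f(v) = (v + 6)*(v + 1) = (6 + v)*(1 + v) = (1 + v)*(6 + v))
(a(f(0)) - 25)**2 = (-4 - 25)**2 = (-29)**2 = 841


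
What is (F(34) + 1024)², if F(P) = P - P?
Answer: 1048576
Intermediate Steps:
F(P) = 0
(F(34) + 1024)² = (0 + 1024)² = 1024² = 1048576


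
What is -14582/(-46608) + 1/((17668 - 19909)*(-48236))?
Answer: 65677862185/209924133192 ≈ 0.31286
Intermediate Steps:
-14582/(-46608) + 1/((17668 - 19909)*(-48236)) = -14582*(-1/46608) - 1/48236/(-2241) = 7291/23304 - 1/2241*(-1/48236) = 7291/23304 + 1/108096876 = 65677862185/209924133192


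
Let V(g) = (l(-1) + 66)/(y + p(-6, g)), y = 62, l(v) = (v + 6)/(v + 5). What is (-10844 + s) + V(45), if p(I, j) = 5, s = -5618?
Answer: -4411547/268 ≈ -16461.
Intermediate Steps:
l(v) = (6 + v)/(5 + v)
V(g) = 269/268 (V(g) = ((6 - 1)/(5 - 1) + 66)/(62 + 5) = (5/4 + 66)/67 = ((¼)*5 + 66)*(1/67) = (5/4 + 66)*(1/67) = (269/4)*(1/67) = 269/268)
(-10844 + s) + V(45) = (-10844 - 5618) + 269/268 = -16462 + 269/268 = -4411547/268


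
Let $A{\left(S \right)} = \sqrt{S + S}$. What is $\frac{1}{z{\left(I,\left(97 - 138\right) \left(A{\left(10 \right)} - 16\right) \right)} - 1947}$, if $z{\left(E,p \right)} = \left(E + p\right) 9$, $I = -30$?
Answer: $\frac{1229}{3623583} + \frac{82 \sqrt{5}}{1207861} \approx 0.00049097$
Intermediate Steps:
$A{\left(S \right)} = \sqrt{2} \sqrt{S}$ ($A{\left(S \right)} = \sqrt{2 S} = \sqrt{2} \sqrt{S}$)
$z{\left(E,p \right)} = 9 E + 9 p$
$\frac{1}{z{\left(I,\left(97 - 138\right) \left(A{\left(10 \right)} - 16\right) \right)} - 1947} = \frac{1}{\left(9 \left(-30\right) + 9 \left(97 - 138\right) \left(\sqrt{2} \sqrt{10} - 16\right)\right) - 1947} = \frac{1}{\left(-270 + 9 \left(- 41 \left(2 \sqrt{5} - 16\right)\right)\right) - 1947} = \frac{1}{\left(-270 + 9 \left(- 41 \left(-16 + 2 \sqrt{5}\right)\right)\right) - 1947} = \frac{1}{\left(-270 + 9 \left(656 - 82 \sqrt{5}\right)\right) - 1947} = \frac{1}{\left(-270 + \left(5904 - 738 \sqrt{5}\right)\right) - 1947} = \frac{1}{\left(5634 - 738 \sqrt{5}\right) - 1947} = \frac{1}{3687 - 738 \sqrt{5}}$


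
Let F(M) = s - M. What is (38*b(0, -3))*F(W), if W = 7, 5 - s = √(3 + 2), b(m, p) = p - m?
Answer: 228 + 114*√5 ≈ 482.91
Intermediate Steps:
s = 5 - √5 (s = 5 - √(3 + 2) = 5 - √5 ≈ 2.7639)
F(M) = 5 - M - √5 (F(M) = (5 - √5) - M = 5 - M - √5)
(38*b(0, -3))*F(W) = (38*(-3 - 1*0))*(5 - 1*7 - √5) = (38*(-3 + 0))*(5 - 7 - √5) = (38*(-3))*(-2 - √5) = -114*(-2 - √5) = 228 + 114*√5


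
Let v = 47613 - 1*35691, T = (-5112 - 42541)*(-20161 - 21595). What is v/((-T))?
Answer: -5961/994899334 ≈ -5.9916e-6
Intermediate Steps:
T = 1989798668 (T = -47653*(-41756) = 1989798668)
v = 11922 (v = 47613 - 35691 = 11922)
v/((-T)) = 11922/((-1*1989798668)) = 11922/(-1989798668) = 11922*(-1/1989798668) = -5961/994899334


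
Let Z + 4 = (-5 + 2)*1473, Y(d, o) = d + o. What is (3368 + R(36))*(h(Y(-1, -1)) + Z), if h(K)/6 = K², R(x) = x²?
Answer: -20516936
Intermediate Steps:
Z = -4423 (Z = -4 + (-5 + 2)*1473 = -4 - 3*1473 = -4 - 4419 = -4423)
h(K) = 6*K²
(3368 + R(36))*(h(Y(-1, -1)) + Z) = (3368 + 36²)*(6*(-1 - 1)² - 4423) = (3368 + 1296)*(6*(-2)² - 4423) = 4664*(6*4 - 4423) = 4664*(24 - 4423) = 4664*(-4399) = -20516936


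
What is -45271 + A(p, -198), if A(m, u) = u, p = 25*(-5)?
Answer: -45469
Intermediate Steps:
p = -125
-45271 + A(p, -198) = -45271 - 198 = -45469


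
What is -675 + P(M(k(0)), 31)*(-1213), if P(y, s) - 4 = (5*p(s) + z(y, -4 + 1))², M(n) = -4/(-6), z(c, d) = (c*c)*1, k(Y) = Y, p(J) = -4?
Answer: -38021575/81 ≈ -4.6940e+5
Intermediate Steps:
z(c, d) = c² (z(c, d) = c²*1 = c²)
M(n) = ⅔ (M(n) = -4*(-⅙) = ⅔)
P(y, s) = 4 + (-20 + y²)² (P(y, s) = 4 + (5*(-4) + y²)² = 4 + (-20 + y²)²)
-675 + P(M(k(0)), 31)*(-1213) = -675 + (4 + (-20 + (⅔)²)²)*(-1213) = -675 + (4 + (-20 + 4/9)²)*(-1213) = -675 + (4 + (-176/9)²)*(-1213) = -675 + (4 + 30976/81)*(-1213) = -675 + (31300/81)*(-1213) = -675 - 37966900/81 = -38021575/81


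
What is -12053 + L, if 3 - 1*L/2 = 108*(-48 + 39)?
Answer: -10103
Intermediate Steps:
L = 1950 (L = 6 - 216*(-48 + 39) = 6 - 216*(-9) = 6 - 2*(-972) = 6 + 1944 = 1950)
-12053 + L = -12053 + 1950 = -10103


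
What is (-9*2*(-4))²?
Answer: 5184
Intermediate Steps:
(-9*2*(-4))² = (-18*(-4))² = 72² = 5184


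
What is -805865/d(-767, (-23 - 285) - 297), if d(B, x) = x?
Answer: 161173/121 ≈ 1332.0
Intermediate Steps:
-805865/d(-767, (-23 - 285) - 297) = -805865/((-23 - 285) - 297) = -805865/(-308 - 297) = -805865/(-605) = -805865*(-1/605) = 161173/121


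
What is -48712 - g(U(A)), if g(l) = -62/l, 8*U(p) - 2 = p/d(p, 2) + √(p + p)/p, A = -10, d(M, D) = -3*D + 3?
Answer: -62670728/1289 + 4464*I*√5/1289 ≈ -48620.0 + 7.7438*I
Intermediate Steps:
d(M, D) = 3 - 3*D
U(p) = ¼ - p/24 + √2/(8*√p) (U(p) = ¼ + (p/(3 - 3*2) + √(p + p)/p)/8 = ¼ + (p/(3 - 6) + √(2*p)/p)/8 = ¼ + (p/(-3) + (√2*√p)/p)/8 = ¼ + (p*(-⅓) + √2/√p)/8 = ¼ + (-p/3 + √2/√p)/8 = ¼ + (-p/24 + √2/(8*√p)) = ¼ - p/24 + √2/(8*√p))
-48712 - g(U(A)) = -48712 - (-62)/(¼ - 1/24*(-10) + √2/(8*√(-10))) = -48712 - (-62)/(¼ + 5/12 + √2*(-I*√10/10)/8) = -48712 - (-62)/(¼ + 5/12 - I*√5/40) = -48712 - (-62)/(⅔ - I*√5/40) = -48712 + 62/(⅔ - I*√5/40)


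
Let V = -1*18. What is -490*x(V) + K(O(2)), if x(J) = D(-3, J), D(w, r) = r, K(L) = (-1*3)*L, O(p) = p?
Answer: 8814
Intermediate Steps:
K(L) = -3*L
V = -18
x(J) = J
-490*x(V) + K(O(2)) = -490*(-18) - 3*2 = 8820 - 6 = 8814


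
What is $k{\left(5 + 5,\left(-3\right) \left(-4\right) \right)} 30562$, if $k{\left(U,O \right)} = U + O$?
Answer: $672364$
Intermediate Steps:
$k{\left(U,O \right)} = O + U$
$k{\left(5 + 5,\left(-3\right) \left(-4\right) \right)} 30562 = \left(\left(-3\right) \left(-4\right) + \left(5 + 5\right)\right) 30562 = \left(12 + 10\right) 30562 = 22 \cdot 30562 = 672364$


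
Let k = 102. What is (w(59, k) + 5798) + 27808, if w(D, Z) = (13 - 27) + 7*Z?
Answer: 34306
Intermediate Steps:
w(D, Z) = -14 + 7*Z
(w(59, k) + 5798) + 27808 = ((-14 + 7*102) + 5798) + 27808 = ((-14 + 714) + 5798) + 27808 = (700 + 5798) + 27808 = 6498 + 27808 = 34306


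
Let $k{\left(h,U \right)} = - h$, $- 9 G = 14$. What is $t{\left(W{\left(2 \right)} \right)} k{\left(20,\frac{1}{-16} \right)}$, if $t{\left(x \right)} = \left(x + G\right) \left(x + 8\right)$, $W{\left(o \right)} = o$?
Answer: $- \frac{800}{9} \approx -88.889$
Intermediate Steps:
$G = - \frac{14}{9}$ ($G = \left(- \frac{1}{9}\right) 14 = - \frac{14}{9} \approx -1.5556$)
$t{\left(x \right)} = \left(8 + x\right) \left(- \frac{14}{9} + x\right)$ ($t{\left(x \right)} = \left(x - \frac{14}{9}\right) \left(x + 8\right) = \left(- \frac{14}{9} + x\right) \left(8 + x\right) = \left(8 + x\right) \left(- \frac{14}{9} + x\right)$)
$t{\left(W{\left(2 \right)} \right)} k{\left(20,\frac{1}{-16} \right)} = \left(- \frac{112}{9} + 2^{2} + \frac{58}{9} \cdot 2\right) \left(\left(-1\right) 20\right) = \left(- \frac{112}{9} + 4 + \frac{116}{9}\right) \left(-20\right) = \frac{40}{9} \left(-20\right) = - \frac{800}{9}$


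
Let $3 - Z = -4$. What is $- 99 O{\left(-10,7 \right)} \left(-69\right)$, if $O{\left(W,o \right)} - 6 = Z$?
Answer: $88803$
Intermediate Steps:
$Z = 7$ ($Z = 3 - -4 = 3 + 4 = 7$)
$O{\left(W,o \right)} = 13$ ($O{\left(W,o \right)} = 6 + 7 = 13$)
$- 99 O{\left(-10,7 \right)} \left(-69\right) = \left(-99\right) 13 \left(-69\right) = \left(-1287\right) \left(-69\right) = 88803$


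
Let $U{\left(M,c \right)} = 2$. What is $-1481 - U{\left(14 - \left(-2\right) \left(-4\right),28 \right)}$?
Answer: $-1483$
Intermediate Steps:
$-1481 - U{\left(14 - \left(-2\right) \left(-4\right),28 \right)} = -1481 - 2 = -1483$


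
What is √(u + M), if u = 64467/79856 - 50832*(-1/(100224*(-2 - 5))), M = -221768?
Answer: I*√669007626161088165/1736868 ≈ 470.92*I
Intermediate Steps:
u = 5105251/6947472 (u = 64467*(1/79856) - 50832/((58*((36*4)*(-7)))*(-12)) = 64467/79856 - 50832/((58*(144*(-7)))*(-12)) = 64467/79856 - 50832/((58*(-1008))*(-12)) = 64467/79856 - 50832/((-58464*(-12))) = 64467/79856 - 50832/701568 = 64467/79856 - 50832*1/701568 = 64467/79856 - 353/4872 = 5105251/6947472 ≈ 0.73484)
√(u + M) = √(5105251/6947472 - 221768) = √(-1540721865245/6947472) = I*√669007626161088165/1736868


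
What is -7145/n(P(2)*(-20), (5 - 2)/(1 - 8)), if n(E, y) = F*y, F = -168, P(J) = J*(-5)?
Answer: -7145/72 ≈ -99.236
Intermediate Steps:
P(J) = -5*J
n(E, y) = -168*y
-7145/n(P(2)*(-20), (5 - 2)/(1 - 8)) = -7145*(-(1 - 8)/(168*(5 - 2))) = -7145/((-168*3/(-7))) = -7145/((-(-24)*3)) = -7145/((-168*(-3/7))) = -7145/72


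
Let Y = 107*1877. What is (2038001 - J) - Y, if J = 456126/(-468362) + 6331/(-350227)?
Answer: 150677695223711306/82016509087 ≈ 1.8372e+6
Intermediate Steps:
J = -81356420212/82016509087 (J = 456126*(-1/468362) + 6331*(-1/350227) = -228063/234181 - 6331/350227 = -81356420212/82016509087 ≈ -0.99195)
Y = 200839
(2038001 - J) - Y = (2038001 - 1*(-81356420212/82016509087)) - 1*200839 = (2038001 + 81356420212/82016509087) - 200839 = 167149808892235299/82016509087 - 200839 = 150677695223711306/82016509087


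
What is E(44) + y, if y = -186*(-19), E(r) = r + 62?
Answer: 3640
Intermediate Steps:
E(r) = 62 + r
y = 3534
E(44) + y = (62 + 44) + 3534 = 106 + 3534 = 3640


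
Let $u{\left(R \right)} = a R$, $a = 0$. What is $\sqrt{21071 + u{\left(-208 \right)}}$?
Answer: $\sqrt{21071} \approx 145.16$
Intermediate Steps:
$u{\left(R \right)} = 0$ ($u{\left(R \right)} = 0 R = 0$)
$\sqrt{21071 + u{\left(-208 \right)}} = \sqrt{21071 + 0} = \sqrt{21071}$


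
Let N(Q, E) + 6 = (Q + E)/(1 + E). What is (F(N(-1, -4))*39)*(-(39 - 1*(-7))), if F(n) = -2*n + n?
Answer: -7774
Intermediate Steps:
N(Q, E) = -6 + (E + Q)/(1 + E) (N(Q, E) = -6 + (Q + E)/(1 + E) = -6 + (E + Q)/(1 + E))
F(n) = -n
(F(N(-1, -4))*39)*(-(39 - 1*(-7))) = (-(-6 - 1 - 5*(-4))/(1 - 4)*39)*(-(39 - 1*(-7))) = (-(-6 - 1 + 20)/(-3)*39)*(-(39 + 7)) = (-(-1)*13/3*39)*(-1*46) = (-1*(-13/3)*39)*(-46) = ((13/3)*39)*(-46) = 169*(-46) = -7774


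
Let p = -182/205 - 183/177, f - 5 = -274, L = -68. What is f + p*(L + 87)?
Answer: -3695172/12095 ≈ -305.51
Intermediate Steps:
f = -269 (f = 5 - 274 = -269)
p = -23243/12095 (p = -182*1/205 - 183*1/177 = -182/205 - 61/59 = -23243/12095 ≈ -1.9217)
f + p*(L + 87) = -269 - 23243*(-68 + 87)/12095 = -269 - 23243/12095*19 = -269 - 441617/12095 = -3695172/12095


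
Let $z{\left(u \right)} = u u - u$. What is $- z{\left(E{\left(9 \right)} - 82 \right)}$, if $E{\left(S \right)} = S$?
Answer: $-5402$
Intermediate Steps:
$z{\left(u \right)} = u^{2} - u$
$- z{\left(E{\left(9 \right)} - 82 \right)} = - \left(9 - 82\right) \left(-1 + \left(9 - 82\right)\right) = - \left(-73\right) \left(-1 - 73\right) = - \left(-73\right) \left(-74\right) = \left(-1\right) 5402 = -5402$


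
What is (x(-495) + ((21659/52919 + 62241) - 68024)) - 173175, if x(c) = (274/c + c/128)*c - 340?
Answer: -1199673444841/6773632 ≈ -1.7711e+5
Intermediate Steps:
x(c) = -340 + c*(274/c + c/128) (x(c) = (274/c + c*(1/128))*c - 340 = (274/c + c/128)*c - 340 = c*(274/c + c/128) - 340 = -340 + c*(274/c + c/128))
(x(-495) + ((21659/52919 + 62241) - 68024)) - 173175 = ((-66 + (1/128)*(-495)²) + ((21659/52919 + 62241) - 68024)) - 173175 = ((-66 + (1/128)*245025) + ((21659*(1/52919) + 62241) - 68024)) - 173175 = ((-66 + 245025/128) + ((21659/52919 + 62241) - 68024)) - 173175 = (236577/128 + (3293753138/52919 - 68024)) - 173175 = (236577/128 - 306008918/52919) - 173175 = -26649723241/6773632 - 173175 = -1199673444841/6773632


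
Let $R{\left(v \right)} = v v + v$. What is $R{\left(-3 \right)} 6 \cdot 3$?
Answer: $108$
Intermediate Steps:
$R{\left(v \right)} = v + v^{2}$ ($R{\left(v \right)} = v^{2} + v = v + v^{2}$)
$R{\left(-3 \right)} 6 \cdot 3 = - 3 \left(1 - 3\right) 6 \cdot 3 = \left(-3\right) \left(-2\right) 6 \cdot 3 = 6 \cdot 6 \cdot 3 = 36 \cdot 3 = 108$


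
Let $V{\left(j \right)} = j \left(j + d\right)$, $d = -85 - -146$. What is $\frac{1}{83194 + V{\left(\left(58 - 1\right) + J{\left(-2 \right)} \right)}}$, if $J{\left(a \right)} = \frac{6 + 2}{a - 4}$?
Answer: $\frac{9}{807196} \approx 1.115 \cdot 10^{-5}$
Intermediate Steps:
$J{\left(a \right)} = \frac{8}{-4 + a}$ ($J{\left(a \right)} = \frac{1}{-4 + a} 8 = \frac{8}{-4 + a}$)
$d = 61$ ($d = -85 + 146 = 61$)
$V{\left(j \right)} = j \left(61 + j\right)$ ($V{\left(j \right)} = j \left(j + 61\right) = j \left(61 + j\right)$)
$\frac{1}{83194 + V{\left(\left(58 - 1\right) + J{\left(-2 \right)} \right)}} = \frac{1}{83194 + \left(\left(58 - 1\right) + \frac{8}{-4 - 2}\right) \left(61 + \left(\left(58 - 1\right) + \frac{8}{-4 - 2}\right)\right)} = \frac{1}{83194 + \left(57 + \frac{8}{-6}\right) \left(61 + \left(57 + \frac{8}{-6}\right)\right)} = \frac{1}{83194 + \left(57 + 8 \left(- \frac{1}{6}\right)\right) \left(61 + \left(57 + 8 \left(- \frac{1}{6}\right)\right)\right)} = \frac{1}{83194 + \left(57 - \frac{4}{3}\right) \left(61 + \left(57 - \frac{4}{3}\right)\right)} = \frac{1}{83194 + \frac{167 \left(61 + \frac{167}{3}\right)}{3}} = \frac{1}{83194 + \frac{167}{3} \cdot \frac{350}{3}} = \frac{1}{83194 + \frac{58450}{9}} = \frac{1}{\frac{807196}{9}} = \frac{9}{807196}$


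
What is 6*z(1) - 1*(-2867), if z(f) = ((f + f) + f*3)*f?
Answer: 2897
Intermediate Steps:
z(f) = 5*f² (z(f) = (2*f + 3*f)*f = (5*f)*f = 5*f²)
6*z(1) - 1*(-2867) = 6*(5*1²) - 1*(-2867) = 6*(5*1) + 2867 = 6*5 + 2867 = 30 + 2867 = 2897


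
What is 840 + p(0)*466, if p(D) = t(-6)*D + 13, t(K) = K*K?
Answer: 6898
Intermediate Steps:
t(K) = K²
p(D) = 13 + 36*D (p(D) = (-6)²*D + 13 = 36*D + 13 = 13 + 36*D)
840 + p(0)*466 = 840 + (13 + 36*0)*466 = 840 + (13 + 0)*466 = 840 + 13*466 = 840 + 6058 = 6898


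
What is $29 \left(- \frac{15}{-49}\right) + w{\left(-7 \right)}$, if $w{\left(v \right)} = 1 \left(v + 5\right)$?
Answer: $\frac{337}{49} \approx 6.8775$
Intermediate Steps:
$w{\left(v \right)} = 5 + v$ ($w{\left(v \right)} = 1 \left(5 + v\right) = 5 + v$)
$29 \left(- \frac{15}{-49}\right) + w{\left(-7 \right)} = 29 \left(- \frac{15}{-49}\right) + \left(5 - 7\right) = 29 \left(\left(-15\right) \left(- \frac{1}{49}\right)\right) - 2 = 29 \cdot \frac{15}{49} - 2 = \frac{435}{49} - 2 = \frac{337}{49}$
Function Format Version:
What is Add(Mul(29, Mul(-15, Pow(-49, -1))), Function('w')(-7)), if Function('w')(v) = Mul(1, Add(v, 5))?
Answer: Rational(337, 49) ≈ 6.8775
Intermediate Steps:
Function('w')(v) = Add(5, v) (Function('w')(v) = Mul(1, Add(5, v)) = Add(5, v))
Add(Mul(29, Mul(-15, Pow(-49, -1))), Function('w')(-7)) = Add(Mul(29, Mul(-15, Pow(-49, -1))), Add(5, -7)) = Add(Mul(29, Mul(-15, Rational(-1, 49))), -2) = Add(Mul(29, Rational(15, 49)), -2) = Add(Rational(435, 49), -2) = Rational(337, 49)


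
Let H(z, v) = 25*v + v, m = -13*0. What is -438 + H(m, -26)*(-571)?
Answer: 385558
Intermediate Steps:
m = 0
H(z, v) = 26*v
-438 + H(m, -26)*(-571) = -438 + (26*(-26))*(-571) = -438 - 676*(-571) = -438 + 385996 = 385558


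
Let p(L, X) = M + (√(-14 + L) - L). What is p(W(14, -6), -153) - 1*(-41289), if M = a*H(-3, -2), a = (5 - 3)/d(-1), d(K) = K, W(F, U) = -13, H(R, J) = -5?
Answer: 41312 + 3*I*√3 ≈ 41312.0 + 5.1962*I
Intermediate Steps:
a = -2 (a = (5 - 3)/(-1) = 2*(-1) = -2)
M = 10 (M = -2*(-5) = 10)
p(L, X) = 10 + √(-14 + L) - L (p(L, X) = 10 + (√(-14 + L) - L) = 10 + √(-14 + L) - L)
p(W(14, -6), -153) - 1*(-41289) = (10 + √(-14 - 13) - 1*(-13)) - 1*(-41289) = (10 + √(-27) + 13) + 41289 = (10 + 3*I*√3 + 13) + 41289 = (23 + 3*I*√3) + 41289 = 41312 + 3*I*√3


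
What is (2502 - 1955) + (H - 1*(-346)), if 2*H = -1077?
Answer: 709/2 ≈ 354.50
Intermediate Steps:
H = -1077/2 (H = (½)*(-1077) = -1077/2 ≈ -538.50)
(2502 - 1955) + (H - 1*(-346)) = (2502 - 1955) + (-1077/2 - 1*(-346)) = 547 + (-1077/2 + 346) = 547 - 385/2 = 709/2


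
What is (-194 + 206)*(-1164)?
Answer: -13968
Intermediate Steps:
(-194 + 206)*(-1164) = 12*(-1164) = -13968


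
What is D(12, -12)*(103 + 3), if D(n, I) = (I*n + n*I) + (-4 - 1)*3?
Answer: -32118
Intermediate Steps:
D(n, I) = -15 + 2*I*n (D(n, I) = (I*n + I*n) - 5*3 = 2*I*n - 15 = -15 + 2*I*n)
D(12, -12)*(103 + 3) = (-15 + 2*(-12)*12)*(103 + 3) = (-15 - 288)*106 = -303*106 = -32118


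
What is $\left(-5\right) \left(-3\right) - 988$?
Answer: $-973$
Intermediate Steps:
$\left(-5\right) \left(-3\right) - 988 = 15 - 988 = -973$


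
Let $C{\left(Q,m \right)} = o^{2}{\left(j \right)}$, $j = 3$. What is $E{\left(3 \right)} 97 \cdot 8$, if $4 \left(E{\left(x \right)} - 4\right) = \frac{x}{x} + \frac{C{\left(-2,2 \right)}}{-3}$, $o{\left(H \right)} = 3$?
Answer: $2716$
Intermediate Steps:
$C{\left(Q,m \right)} = 9$ ($C{\left(Q,m \right)} = 3^{2} = 9$)
$E{\left(x \right)} = \frac{7}{2}$ ($E{\left(x \right)} = 4 + \frac{\frac{x}{x} + \frac{9}{-3}}{4} = 4 + \frac{1 + 9 \left(- \frac{1}{3}\right)}{4} = 4 + \frac{1 - 3}{4} = 4 + \frac{1}{4} \left(-2\right) = 4 - \frac{1}{2} = \frac{7}{2}$)
$E{\left(3 \right)} 97 \cdot 8 = \frac{7}{2} \cdot 97 \cdot 8 = \frac{679}{2} \cdot 8 = 2716$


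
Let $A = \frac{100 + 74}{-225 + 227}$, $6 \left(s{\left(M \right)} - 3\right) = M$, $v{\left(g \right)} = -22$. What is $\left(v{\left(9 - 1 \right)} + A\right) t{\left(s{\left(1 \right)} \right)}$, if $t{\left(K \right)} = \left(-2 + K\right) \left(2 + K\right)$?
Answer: $\frac{14105}{36} \approx 391.81$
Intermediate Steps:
$s{\left(M \right)} = 3 + \frac{M}{6}$
$A = 87$ ($A = \frac{174}{2} = 174 \cdot \frac{1}{2} = 87$)
$\left(v{\left(9 - 1 \right)} + A\right) t{\left(s{\left(1 \right)} \right)} = \left(-22 + 87\right) \left(-4 + \left(3 + \frac{1}{6} \cdot 1\right)^{2}\right) = 65 \left(-4 + \left(3 + \frac{1}{6}\right)^{2}\right) = 65 \left(-4 + \left(\frac{19}{6}\right)^{2}\right) = 65 \left(-4 + \frac{361}{36}\right) = 65 \cdot \frac{217}{36} = \frac{14105}{36}$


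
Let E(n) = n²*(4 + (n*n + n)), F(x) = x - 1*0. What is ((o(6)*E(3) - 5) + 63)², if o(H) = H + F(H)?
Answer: 3189796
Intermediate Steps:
F(x) = x (F(x) = x + 0 = x)
o(H) = 2*H (o(H) = H + H = 2*H)
E(n) = n²*(4 + n + n²) (E(n) = n²*(4 + (n² + n)) = n²*(4 + (n + n²)) = n²*(4 + n + n²))
((o(6)*E(3) - 5) + 63)² = (((2*6)*(3²*(4 + 3 + 3²)) - 5) + 63)² = ((12*(9*(4 + 3 + 9)) - 5) + 63)² = ((12*(9*16) - 5) + 63)² = ((12*144 - 5) + 63)² = ((1728 - 5) + 63)² = (1723 + 63)² = 1786² = 3189796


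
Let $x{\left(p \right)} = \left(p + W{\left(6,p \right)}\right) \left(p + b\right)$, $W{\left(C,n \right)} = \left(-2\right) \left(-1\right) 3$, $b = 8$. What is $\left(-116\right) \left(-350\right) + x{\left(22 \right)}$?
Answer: $41440$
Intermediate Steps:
$W{\left(C,n \right)} = 6$ ($W{\left(C,n \right)} = 2 \cdot 3 = 6$)
$x{\left(p \right)} = \left(6 + p\right) \left(8 + p\right)$ ($x{\left(p \right)} = \left(p + 6\right) \left(p + 8\right) = \left(6 + p\right) \left(8 + p\right)$)
$\left(-116\right) \left(-350\right) + x{\left(22 \right)} = \left(-116\right) \left(-350\right) + \left(48 + 22^{2} + 14 \cdot 22\right) = 40600 + \left(48 + 484 + 308\right) = 40600 + 840 = 41440$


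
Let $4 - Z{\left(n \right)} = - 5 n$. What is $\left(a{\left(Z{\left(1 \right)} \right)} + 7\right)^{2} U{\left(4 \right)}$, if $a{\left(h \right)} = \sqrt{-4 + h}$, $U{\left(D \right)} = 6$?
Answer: $324 + 84 \sqrt{5} \approx 511.83$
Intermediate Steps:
$Z{\left(n \right)} = 4 + 5 n$ ($Z{\left(n \right)} = 4 - - 5 n = 4 + 5 n$)
$\left(a{\left(Z{\left(1 \right)} \right)} + 7\right)^{2} U{\left(4 \right)} = \left(\sqrt{-4 + \left(4 + 5 \cdot 1\right)} + 7\right)^{2} \cdot 6 = \left(\sqrt{-4 + \left(4 + 5\right)} + 7\right)^{2} \cdot 6 = \left(\sqrt{-4 + 9} + 7\right)^{2} \cdot 6 = \left(\sqrt{5} + 7\right)^{2} \cdot 6 = \left(7 + \sqrt{5}\right)^{2} \cdot 6 = 6 \left(7 + \sqrt{5}\right)^{2}$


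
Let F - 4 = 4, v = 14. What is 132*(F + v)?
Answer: 2904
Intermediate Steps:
F = 8 (F = 4 + 4 = 8)
132*(F + v) = 132*(8 + 14) = 132*22 = 2904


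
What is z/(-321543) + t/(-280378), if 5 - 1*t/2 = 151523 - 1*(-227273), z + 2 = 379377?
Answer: 9801913234/6439541661 ≈ 1.5221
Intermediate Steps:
z = 379375 (z = -2 + 379377 = 379375)
t = -757582 (t = 10 - 2*(151523 - 1*(-227273)) = 10 - 2*(151523 + 227273) = 10 - 2*378796 = 10 - 757592 = -757582)
z/(-321543) + t/(-280378) = 379375/(-321543) - 757582/(-280378) = 379375*(-1/321543) - 757582*(-1/280378) = -379375/321543 + 54113/20027 = 9801913234/6439541661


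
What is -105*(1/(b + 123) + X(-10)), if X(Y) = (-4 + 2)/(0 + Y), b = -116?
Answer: -36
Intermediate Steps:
X(Y) = -2/Y
-105*(1/(b + 123) + X(-10)) = -105*(1/(-116 + 123) - 2/(-10)) = -105*(1/7 - 2*(-1/10)) = -105*(1/7 + 1/5) = -105*12/35 = -36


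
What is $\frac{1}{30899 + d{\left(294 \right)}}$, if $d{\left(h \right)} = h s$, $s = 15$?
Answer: $\frac{1}{35309} \approx 2.8321 \cdot 10^{-5}$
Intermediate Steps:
$d{\left(h \right)} = 15 h$ ($d{\left(h \right)} = h 15 = 15 h$)
$\frac{1}{30899 + d{\left(294 \right)}} = \frac{1}{30899 + 15 \cdot 294} = \frac{1}{30899 + 4410} = \frac{1}{35309}$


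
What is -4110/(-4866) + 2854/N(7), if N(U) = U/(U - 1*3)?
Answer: 9263171/5677 ≈ 1631.7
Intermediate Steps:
N(U) = U/(-3 + U) (N(U) = U/(U - 3) = U/(-3 + U))
-4110/(-4866) + 2854/N(7) = -4110/(-4866) + 2854/((7/(-3 + 7))) = -4110*(-1/4866) + 2854/((7/4)) = 685/811 + 2854/((7*(¼))) = 685/811 + 2854/(7/4) = 685/811 + 2854*(4/7) = 685/811 + 11416/7 = 9263171/5677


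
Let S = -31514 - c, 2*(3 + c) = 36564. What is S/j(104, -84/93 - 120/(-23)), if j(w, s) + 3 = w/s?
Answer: -38290817/16231 ≈ -2359.1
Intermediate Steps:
c = 18279 (c = -3 + (½)*36564 = -3 + 18282 = 18279)
j(w, s) = -3 + w/s
S = -49793 (S = -31514 - 1*18279 = -31514 - 18279 = -49793)
S/j(104, -84/93 - 120/(-23)) = -49793/(-3 + 104/(-84/93 - 120/(-23))) = -49793/(-3 + 104/(-84*1/93 - 120*(-1/23))) = -49793/(-3 + 104/(-28/31 + 120/23)) = -49793/(-3 + 104/(3076/713)) = -49793/(-3 + 104*(713/3076)) = -49793/(-3 + 18538/769) = -49793/16231/769 = -49793*769/16231 = -38290817/16231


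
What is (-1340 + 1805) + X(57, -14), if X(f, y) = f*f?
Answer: 3714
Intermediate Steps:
X(f, y) = f²
(-1340 + 1805) + X(57, -14) = (-1340 + 1805) + 57² = 465 + 3249 = 3714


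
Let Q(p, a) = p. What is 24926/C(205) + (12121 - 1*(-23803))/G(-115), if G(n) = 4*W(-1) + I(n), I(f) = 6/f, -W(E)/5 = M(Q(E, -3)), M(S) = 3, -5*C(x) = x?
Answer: -170760308/141573 ≈ -1206.2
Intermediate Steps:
C(x) = -x/5
W(E) = -15 (W(E) = -5*3 = -15)
G(n) = -60 + 6/n (G(n) = 4*(-15) + 6/n = -60 + 6/n)
24926/C(205) + (12121 - 1*(-23803))/G(-115) = 24926/((-⅕*205)) + (12121 - 1*(-23803))/(-60 + 6/(-115)) = 24926/(-41) + (12121 + 23803)/(-60 + 6*(-1/115)) = 24926*(-1/41) + 35924/(-60 - 6/115) = -24926/41 + 35924/(-6906/115) = -24926/41 + 35924*(-115/6906) = -24926/41 - 2065630/3453 = -170760308/141573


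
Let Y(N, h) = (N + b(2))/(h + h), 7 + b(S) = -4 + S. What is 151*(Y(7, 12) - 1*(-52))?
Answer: 94073/12 ≈ 7839.4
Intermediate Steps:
b(S) = -11 + S (b(S) = -7 + (-4 + S) = -11 + S)
Y(N, h) = (-9 + N)/(2*h) (Y(N, h) = (N + (-11 + 2))/(h + h) = (N - 9)/((2*h)) = (-9 + N)*(1/(2*h)) = (-9 + N)/(2*h))
151*(Y(7, 12) - 1*(-52)) = 151*((1/2)*(-9 + 7)/12 - 1*(-52)) = 151*((1/2)*(1/12)*(-2) + 52) = 151*(-1/12 + 52) = 151*(623/12) = 94073/12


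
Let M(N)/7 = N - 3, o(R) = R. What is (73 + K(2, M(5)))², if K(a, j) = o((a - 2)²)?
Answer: 5329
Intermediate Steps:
M(N) = -21 + 7*N (M(N) = 7*(N - 3) = 7*(-3 + N) = -21 + 7*N)
K(a, j) = (-2 + a)² (K(a, j) = (a - 2)² = (-2 + a)²)
(73 + K(2, M(5)))² = (73 + (-2 + 2)²)² = (73 + 0²)² = (73 + 0)² = 73² = 5329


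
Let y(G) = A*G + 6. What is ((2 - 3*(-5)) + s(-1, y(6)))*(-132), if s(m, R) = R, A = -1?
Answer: -2244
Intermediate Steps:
y(G) = 6 - G (y(G) = -G + 6 = 6 - G)
((2 - 3*(-5)) + s(-1, y(6)))*(-132) = ((2 - 3*(-5)) + (6 - 1*6))*(-132) = ((2 + 15) + (6 - 6))*(-132) = (17 + 0)*(-132) = 17*(-132) = -2244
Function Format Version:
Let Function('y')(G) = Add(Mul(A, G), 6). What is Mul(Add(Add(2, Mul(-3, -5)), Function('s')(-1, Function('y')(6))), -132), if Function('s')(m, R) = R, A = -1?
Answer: -2244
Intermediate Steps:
Function('y')(G) = Add(6, Mul(-1, G)) (Function('y')(G) = Add(Mul(-1, G), 6) = Add(6, Mul(-1, G)))
Mul(Add(Add(2, Mul(-3, -5)), Function('s')(-1, Function('y')(6))), -132) = Mul(Add(Add(2, Mul(-3, -5)), Add(6, Mul(-1, 6))), -132) = Mul(Add(Add(2, 15), Add(6, -6)), -132) = Mul(Add(17, 0), -132) = Mul(17, -132) = -2244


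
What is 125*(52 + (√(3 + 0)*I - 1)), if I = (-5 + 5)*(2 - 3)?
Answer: 6375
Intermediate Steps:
I = 0 (I = 0*(-1) = 0)
125*(52 + (√(3 + 0)*I - 1)) = 125*(52 + (√(3 + 0)*0 - 1)) = 125*(52 + (√3*0 - 1)) = 125*(52 + (0 - 1)) = 125*(52 - 1) = 125*51 = 6375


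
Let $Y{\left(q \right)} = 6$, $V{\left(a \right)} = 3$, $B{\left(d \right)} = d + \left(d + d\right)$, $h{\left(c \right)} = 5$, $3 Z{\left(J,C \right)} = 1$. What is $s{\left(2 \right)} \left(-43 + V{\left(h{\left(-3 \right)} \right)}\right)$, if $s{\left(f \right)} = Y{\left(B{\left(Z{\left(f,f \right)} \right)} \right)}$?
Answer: $-240$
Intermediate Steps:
$Z{\left(J,C \right)} = \frac{1}{3}$ ($Z{\left(J,C \right)} = \frac{1}{3} \cdot 1 = \frac{1}{3}$)
$B{\left(d \right)} = 3 d$ ($B{\left(d \right)} = d + 2 d = 3 d$)
$s{\left(f \right)} = 6$
$s{\left(2 \right)} \left(-43 + V{\left(h{\left(-3 \right)} \right)}\right) = 6 \left(-43 + 3\right) = 6 \left(-40\right) = -240$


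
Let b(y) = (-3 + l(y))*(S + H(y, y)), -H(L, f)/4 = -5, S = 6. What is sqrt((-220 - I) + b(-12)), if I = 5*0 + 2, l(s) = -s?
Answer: 2*sqrt(3) ≈ 3.4641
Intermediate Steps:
H(L, f) = 20 (H(L, f) = -4*(-5) = 20)
I = 2 (I = 0 + 2 = 2)
b(y) = -78 - 26*y (b(y) = (-3 - y)*(6 + 20) = (-3 - y)*26 = -78 - 26*y)
sqrt((-220 - I) + b(-12)) = sqrt((-220 - 1*2) + (-78 - 26*(-12))) = sqrt((-220 - 2) + (-78 + 312)) = sqrt(-222 + 234) = sqrt(12) = 2*sqrt(3)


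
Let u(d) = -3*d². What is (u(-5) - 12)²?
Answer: 7569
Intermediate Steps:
(u(-5) - 12)² = (-3*(-5)² - 12)² = (-3*25 - 12)² = (-75 - 12)² = (-87)² = 7569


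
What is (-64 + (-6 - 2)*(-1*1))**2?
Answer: 3136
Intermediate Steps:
(-64 + (-6 - 2)*(-1*1))**2 = (-64 - 8*(-1))**2 = (-64 + 8)**2 = (-56)**2 = 3136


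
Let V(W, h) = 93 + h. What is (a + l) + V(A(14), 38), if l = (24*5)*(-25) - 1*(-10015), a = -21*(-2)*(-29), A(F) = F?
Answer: 5928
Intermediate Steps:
a = -1218 (a = 42*(-29) = -1218)
l = 7015 (l = 120*(-25) + 10015 = -3000 + 10015 = 7015)
(a + l) + V(A(14), 38) = (-1218 + 7015) + (93 + 38) = 5797 + 131 = 5928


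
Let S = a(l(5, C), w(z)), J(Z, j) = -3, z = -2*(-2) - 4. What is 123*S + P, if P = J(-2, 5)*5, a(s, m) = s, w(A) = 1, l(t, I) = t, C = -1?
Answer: 600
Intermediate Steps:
z = 0 (z = 4 - 4 = 0)
P = -15 (P = -3*5 = -15)
S = 5
123*S + P = 123*5 - 15 = 615 - 15 = 600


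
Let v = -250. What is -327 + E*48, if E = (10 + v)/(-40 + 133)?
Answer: -13977/31 ≈ -450.87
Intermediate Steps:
E = -80/31 (E = (10 - 250)/(-40 + 133) = -240/93 = -240*1/93 = -80/31 ≈ -2.5806)
-327 + E*48 = -327 - 80/31*48 = -327 - 3840/31 = -13977/31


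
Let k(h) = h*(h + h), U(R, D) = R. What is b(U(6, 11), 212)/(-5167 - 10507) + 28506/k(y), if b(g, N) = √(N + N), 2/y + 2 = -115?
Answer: 195109317/4 - √106/7837 ≈ 4.8777e+7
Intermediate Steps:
y = -2/117 (y = 2/(-2 - 115) = 2/(-117) = 2*(-1/117) = -2/117 ≈ -0.017094)
k(h) = 2*h² (k(h) = h*(2*h) = 2*h²)
b(g, N) = √2*√N (b(g, N) = √(2*N) = √2*√N)
b(U(6, 11), 212)/(-5167 - 10507) + 28506/k(y) = (√2*√212)/(-5167 - 10507) + 28506/((2*(-2/117)²)) = (√2*(2*√53))/(-15674) + 28506/((2*(4/13689))) = (2*√106)*(-1/15674) + 28506/(8/13689) = -√106/7837 + 28506*(13689/8) = -√106/7837 + 195109317/4 = 195109317/4 - √106/7837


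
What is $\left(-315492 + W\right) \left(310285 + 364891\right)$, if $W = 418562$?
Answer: $69590390320$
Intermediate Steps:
$\left(-315492 + W\right) \left(310285 + 364891\right) = \left(-315492 + 418562\right) \left(310285 + 364891\right) = 103070 \cdot 675176 = 69590390320$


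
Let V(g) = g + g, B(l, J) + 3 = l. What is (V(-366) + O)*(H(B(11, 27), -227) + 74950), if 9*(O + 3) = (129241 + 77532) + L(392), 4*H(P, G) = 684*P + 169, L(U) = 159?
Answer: 61185024797/36 ≈ 1.6996e+9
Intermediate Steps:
B(l, J) = -3 + l
V(g) = 2*g
H(P, G) = 169/4 + 171*P (H(P, G) = (684*P + 169)/4 = (169 + 684*P)/4 = 169/4 + 171*P)
O = 206905/9 (O = -3 + ((129241 + 77532) + 159)/9 = -3 + (206773 + 159)/9 = -3 + (⅑)*206932 = -3 + 206932/9 = 206905/9 ≈ 22989.)
(V(-366) + O)*(H(B(11, 27), -227) + 74950) = (2*(-366) + 206905/9)*((169/4 + 171*(-3 + 11)) + 74950) = (-732 + 206905/9)*((169/4 + 171*8) + 74950) = 200317*((169/4 + 1368) + 74950)/9 = 200317*(5641/4 + 74950)/9 = (200317/9)*(305441/4) = 61185024797/36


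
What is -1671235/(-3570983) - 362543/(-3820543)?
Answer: 7679660070374/13643094103769 ≈ 0.56290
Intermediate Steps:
-1671235/(-3570983) - 362543/(-3820543) = -1671235*(-1/3570983) - 362543*(-1/3820543) = 1671235/3570983 + 362543/3820543 = 7679660070374/13643094103769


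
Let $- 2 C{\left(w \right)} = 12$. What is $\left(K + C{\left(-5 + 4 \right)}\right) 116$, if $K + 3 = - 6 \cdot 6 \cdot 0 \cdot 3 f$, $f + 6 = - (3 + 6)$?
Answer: $-1044$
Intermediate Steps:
$f = -15$ ($f = -6 - \left(3 + 6\right) = -6 - 9 = -15$)
$C{\left(w \right)} = -6$ ($C{\left(w \right)} = \left(- \frac{1}{2}\right) 12 = -6$)
$K = -3$ ($K = -3 - 6 \cdot 6 \cdot 0 \cdot 3 \left(-15\right) = -3 - 6 \cdot 0 \cdot 3 \left(-15\right) = -3 - 6 \cdot 0 \left(-15\right) = -3 - 0 = -3 + 0 = -3$)
$\left(K + C{\left(-5 + 4 \right)}\right) 116 = \left(-3 - 6\right) 116 = \left(-9\right) 116 = -1044$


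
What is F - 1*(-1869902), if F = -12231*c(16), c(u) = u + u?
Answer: 1478510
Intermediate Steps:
c(u) = 2*u
F = -391392 (F = -24462*16 = -12231*32 = -391392)
F - 1*(-1869902) = -391392 - 1*(-1869902) = -391392 + 1869902 = 1478510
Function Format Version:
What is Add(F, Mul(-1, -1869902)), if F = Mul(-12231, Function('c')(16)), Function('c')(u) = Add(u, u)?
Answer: 1478510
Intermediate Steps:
Function('c')(u) = Mul(2, u)
F = -391392 (F = Mul(-12231, Mul(2, 16)) = Mul(-12231, 32) = -391392)
Add(F, Mul(-1, -1869902)) = Add(-391392, Mul(-1, -1869902)) = Add(-391392, 1869902) = 1478510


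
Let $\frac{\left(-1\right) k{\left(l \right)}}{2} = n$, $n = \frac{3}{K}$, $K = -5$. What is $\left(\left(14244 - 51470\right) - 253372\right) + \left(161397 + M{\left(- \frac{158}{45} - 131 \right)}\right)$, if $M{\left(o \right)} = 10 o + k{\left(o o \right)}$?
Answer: $- \frac{5874521}{45} \approx -1.3054 \cdot 10^{5}$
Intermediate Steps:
$n = - \frac{3}{5}$ ($n = \frac{3}{-5} = 3 \left(- \frac{1}{5}\right) = - \frac{3}{5} \approx -0.6$)
$k{\left(l \right)} = \frac{6}{5}$ ($k{\left(l \right)} = \left(-2\right) \left(- \frac{3}{5}\right) = \frac{6}{5}$)
$M{\left(o \right)} = \frac{6}{5} + 10 o$ ($M{\left(o \right)} = 10 o + \frac{6}{5} = \frac{6}{5} + 10 o$)
$\left(\left(14244 - 51470\right) - 253372\right) + \left(161397 + M{\left(- \frac{158}{45} - 131 \right)}\right) = \left(\left(14244 - 51470\right) - 253372\right) + \left(161397 + \left(\frac{6}{5} + 10 \left(- \frac{158}{45} - 131\right)\right)\right) = \left(\left(14244 - 51470\right) - 253372\right) + \left(161397 + \left(\frac{6}{5} + 10 \left(\left(-158\right) \frac{1}{45} - 131\right)\right)\right) = \left(-37226 - 253372\right) + \left(161397 + \left(\frac{6}{5} + 10 \left(- \frac{158}{45} - 131\right)\right)\right) = -290598 + \left(161397 + \left(\frac{6}{5} + 10 \left(- \frac{6053}{45}\right)\right)\right) = -290598 + \left(161397 + \left(\frac{6}{5} - \frac{12106}{9}\right)\right) = -290598 + \left(161397 - \frac{60476}{45}\right) = -290598 + \frac{7202389}{45} = - \frac{5874521}{45}$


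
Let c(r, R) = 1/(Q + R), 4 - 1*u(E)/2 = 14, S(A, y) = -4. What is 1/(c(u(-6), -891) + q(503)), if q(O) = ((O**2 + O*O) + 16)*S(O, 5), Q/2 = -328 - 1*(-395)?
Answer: -757/1532270953 ≈ -4.9404e-7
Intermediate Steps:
u(E) = -20 (u(E) = 8 - 2*14 = 8 - 28 = -20)
Q = 134 (Q = 2*(-328 - 1*(-395)) = 2*(-328 + 395) = 2*67 = 134)
c(r, R) = 1/(134 + R)
q(O) = -64 - 8*O**2 (q(O) = ((O**2 + O*O) + 16)*(-4) = ((O**2 + O**2) + 16)*(-4) = (2*O**2 + 16)*(-4) = (16 + 2*O**2)*(-4) = -64 - 8*O**2)
1/(c(u(-6), -891) + q(503)) = 1/(1/(134 - 891) + (-64 - 8*503**2)) = 1/(1/(-757) + (-64 - 8*253009)) = 1/(-1/757 + (-64 - 2024072)) = 1/(-1/757 - 2024136) = 1/(-1532270953/757) = -757/1532270953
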